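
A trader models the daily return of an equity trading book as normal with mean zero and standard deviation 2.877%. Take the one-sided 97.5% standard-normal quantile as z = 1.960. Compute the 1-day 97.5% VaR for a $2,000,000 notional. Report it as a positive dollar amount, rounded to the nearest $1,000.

VaR = z·σ = 1.960 × 2.877% = 5.639%.
On $2,000,000: 0.05639 × $2,000,000 = $112,780.

$113,000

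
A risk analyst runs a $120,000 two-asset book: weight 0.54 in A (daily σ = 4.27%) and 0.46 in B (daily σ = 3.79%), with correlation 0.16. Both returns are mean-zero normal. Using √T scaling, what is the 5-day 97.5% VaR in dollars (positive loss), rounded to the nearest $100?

$16,300

σ_p = √(0.54²·4.27² + 0.46²·3.79² + 2·0.16·0.54·0.46·4.27·3.79) = 3.105%.
σ_{5d} = 3.105% × √5 = 6.943%.
z(97.5%) = 1.960.
VaR = 1.960 × 6.943% = 13.608%; on $120,000 that is $16,330.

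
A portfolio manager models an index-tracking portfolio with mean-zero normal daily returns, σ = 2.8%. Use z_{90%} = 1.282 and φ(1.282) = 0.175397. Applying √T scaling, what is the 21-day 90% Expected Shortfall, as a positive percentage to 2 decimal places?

22.51%

σ_{21d} = 2.8% × √21 = 12.831%.
ES multiplier = φ(z)/(1−α) = 0.175397/0.1 = 1.754.
ES = 12.831% × 1.754 = 22.506%.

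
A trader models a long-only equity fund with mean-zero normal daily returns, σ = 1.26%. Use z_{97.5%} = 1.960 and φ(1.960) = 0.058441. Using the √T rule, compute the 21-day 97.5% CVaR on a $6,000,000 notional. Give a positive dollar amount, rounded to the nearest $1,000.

$810,000

σ_{21d} = 1.26% × √21 = 5.774%.
ES multiplier = φ(z)/(1−α) = 0.058441/0.025 = 2.338.
ES = 5.774% × 2.338 = 13.500%; on $6,000,000: $810,000.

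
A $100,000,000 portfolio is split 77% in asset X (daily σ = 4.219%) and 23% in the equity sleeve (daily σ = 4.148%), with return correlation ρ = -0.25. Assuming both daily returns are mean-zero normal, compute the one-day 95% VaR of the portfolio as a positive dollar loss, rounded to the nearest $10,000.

σ_p² = 0.77²·4.219² + 0.23²·4.148² + 2·-0.25·0.77·0.23·4.219·4.148 = 9.9141 (%²).
σ_p = √9.9141 = 3.149%.
At 95%, z = 1.645.
VaR = 1.645 × 3.149% = 5.180%; on $100,000,000 that is $5,180,000.

$5,180,000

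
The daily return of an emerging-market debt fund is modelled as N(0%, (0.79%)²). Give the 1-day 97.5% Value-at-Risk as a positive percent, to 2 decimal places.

1.55%

At 97.5% one-sided, z = 1.960.
VaR = z·σ = 1.960 × 0.79% = 1.548%.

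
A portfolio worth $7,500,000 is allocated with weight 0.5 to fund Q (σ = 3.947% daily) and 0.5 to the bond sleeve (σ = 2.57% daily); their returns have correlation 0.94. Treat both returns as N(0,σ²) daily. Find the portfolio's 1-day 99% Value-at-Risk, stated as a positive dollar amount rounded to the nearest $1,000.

σ_p² = 0.5²·3.947² + 0.5²·2.57² + 2·0.94·0.5·0.5·3.947·2.57 = 10.3135 (%²).
σ_p = √10.3135 = 3.211%.
At 99%, z = 2.326.
VaR = 2.326 × 3.211% = 7.469%; on $7,500,000 that is $560,175.

$560,000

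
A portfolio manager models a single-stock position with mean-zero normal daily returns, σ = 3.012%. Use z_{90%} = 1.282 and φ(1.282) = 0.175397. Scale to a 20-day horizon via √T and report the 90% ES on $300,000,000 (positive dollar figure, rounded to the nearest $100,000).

σ_{20d} = 3.012% × √20 = 13.470%.
ES multiplier = φ(z)/(1−α) = 0.175397/0.1 = 1.754.
ES = 13.470% × 1.754 = 23.626%; on $300,000,000: $70,878,000.

$70,900,000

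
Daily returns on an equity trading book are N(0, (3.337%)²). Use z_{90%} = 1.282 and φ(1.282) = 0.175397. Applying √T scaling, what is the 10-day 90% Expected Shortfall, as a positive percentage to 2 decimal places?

18.51%

σ_{10d} = 3.337% × √10 = 10.553%.
ES multiplier = φ(z)/(1−α) = 0.175397/0.1 = 1.754.
ES = 10.553% × 1.754 = 18.510%.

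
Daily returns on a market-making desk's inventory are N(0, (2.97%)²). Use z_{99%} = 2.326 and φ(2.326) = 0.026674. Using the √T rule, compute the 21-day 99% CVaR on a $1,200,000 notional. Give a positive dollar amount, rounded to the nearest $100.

$435,600

σ_{21d} = 2.97% × √21 = 13.610%.
ES multiplier = φ(z)/(1−α) = 0.026674/0.01 = 2.667.
ES = 13.610% × 2.667 = 36.298%; on $1,200,000: $435,576.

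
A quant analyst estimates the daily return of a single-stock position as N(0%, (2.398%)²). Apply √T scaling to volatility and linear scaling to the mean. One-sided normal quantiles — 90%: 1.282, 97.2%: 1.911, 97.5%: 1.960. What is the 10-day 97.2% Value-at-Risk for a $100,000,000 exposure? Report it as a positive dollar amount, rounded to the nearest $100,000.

$14,500,000

σ_{10d} = 2.398% × √10 = 7.583%.
VaR = 1.911 × 7.583% = 14.491%.
On $100,000,000: 0.14491 × $100,000,000 = $14,491,000.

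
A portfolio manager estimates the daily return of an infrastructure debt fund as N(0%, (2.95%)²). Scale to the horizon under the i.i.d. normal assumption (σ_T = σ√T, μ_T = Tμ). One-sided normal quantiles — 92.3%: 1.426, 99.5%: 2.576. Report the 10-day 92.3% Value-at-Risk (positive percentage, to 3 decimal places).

13.303%

σ_{10d} = 2.95% × √10 = 9.329%.
VaR = 1.426 × 9.329% = 13.303%.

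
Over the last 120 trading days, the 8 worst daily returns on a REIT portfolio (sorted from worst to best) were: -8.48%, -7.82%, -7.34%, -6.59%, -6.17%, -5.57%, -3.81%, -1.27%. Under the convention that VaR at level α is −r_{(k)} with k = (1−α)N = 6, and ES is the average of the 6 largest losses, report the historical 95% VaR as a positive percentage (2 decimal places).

k = 6; the 6th lowest return is -5.57%, so VaR = 5.57%.

5.57%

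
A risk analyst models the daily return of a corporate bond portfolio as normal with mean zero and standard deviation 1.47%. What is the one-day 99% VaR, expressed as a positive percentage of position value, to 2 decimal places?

At 99% one-sided, z = 2.326.
VaR = z·σ = 2.326 × 1.47% = 3.419%.

3.42%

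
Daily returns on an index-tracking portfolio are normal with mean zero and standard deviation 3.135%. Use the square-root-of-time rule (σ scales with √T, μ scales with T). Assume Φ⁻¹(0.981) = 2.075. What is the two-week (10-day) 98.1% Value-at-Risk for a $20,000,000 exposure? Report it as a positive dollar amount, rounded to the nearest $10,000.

$4,110,000

σ_{10d} = 3.135% × √10 = 9.914%.
VaR = 2.075 × 9.914% = 20.572%.
On $20,000,000: 0.20572 × $20,000,000 = $4,114,400.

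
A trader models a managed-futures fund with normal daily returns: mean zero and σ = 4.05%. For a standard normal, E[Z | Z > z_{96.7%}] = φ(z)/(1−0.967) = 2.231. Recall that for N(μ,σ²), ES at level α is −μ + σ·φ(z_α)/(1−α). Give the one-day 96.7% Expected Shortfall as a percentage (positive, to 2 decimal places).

ES = 4.05% × 2.231 = 9.036%.

9.04%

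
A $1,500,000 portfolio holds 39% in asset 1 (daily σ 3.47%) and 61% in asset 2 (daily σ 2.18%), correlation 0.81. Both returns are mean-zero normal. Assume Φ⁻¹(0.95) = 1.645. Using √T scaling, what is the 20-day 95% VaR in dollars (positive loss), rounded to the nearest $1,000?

$282,000

σ_p = √(0.39²·3.47² + 0.61²·2.18² + 2·0.81·0.39·0.61·3.47·2.18) = 2.552%.
σ_{20d} = 2.552% × √20 = 11.413%.
VaR = 1.645 × 11.413% = 18.774%; on $1,500,000 that is $281,610.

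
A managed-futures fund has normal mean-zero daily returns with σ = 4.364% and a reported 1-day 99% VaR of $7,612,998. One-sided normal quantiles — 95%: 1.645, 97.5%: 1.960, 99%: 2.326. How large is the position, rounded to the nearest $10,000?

VaR as a fraction of value: z·σ = 2.326 × 4.364% = 10.1507%.
Position = $7,612,998 / 0.101507 = $75,000,000.

$75,000,000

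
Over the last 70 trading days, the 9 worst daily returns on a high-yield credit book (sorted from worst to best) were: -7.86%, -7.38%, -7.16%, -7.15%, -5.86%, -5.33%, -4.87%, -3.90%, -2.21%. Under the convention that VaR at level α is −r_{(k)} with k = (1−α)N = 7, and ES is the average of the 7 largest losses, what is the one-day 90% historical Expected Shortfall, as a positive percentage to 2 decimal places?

6.52%

The 7 worst returns sum to -45.61%.
ES = −(-45.61%) / 7 = 6.5157…% ≈ 6.52%.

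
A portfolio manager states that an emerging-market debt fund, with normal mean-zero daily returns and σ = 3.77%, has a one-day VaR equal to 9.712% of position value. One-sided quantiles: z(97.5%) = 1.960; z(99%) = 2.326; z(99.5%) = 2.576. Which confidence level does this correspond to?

99.5%

Implied z = VaR/σ = 9.712 / 3.77 = 2.576.
This matches z(99.5%) = 2.576.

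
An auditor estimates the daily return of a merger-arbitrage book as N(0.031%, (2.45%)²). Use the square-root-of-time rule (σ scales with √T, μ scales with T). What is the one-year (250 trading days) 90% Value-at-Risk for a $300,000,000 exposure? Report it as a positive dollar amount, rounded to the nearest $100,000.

At 90%, z = 1.282.
σ_{250d} = 2.45% × √250 = 38.738%; μ_{250d} = 250 × 0.031% = 7.750%.
VaR = −(7.750%) + 1.282 × 38.738% = 41.912%.
On $300,000,000: 0.41912 × $300,000,000 = $125,736,000.

$125,700,000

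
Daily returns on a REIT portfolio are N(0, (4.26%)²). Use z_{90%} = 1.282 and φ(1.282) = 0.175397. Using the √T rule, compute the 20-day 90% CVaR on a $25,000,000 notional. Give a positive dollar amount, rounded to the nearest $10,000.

σ_{20d} = 4.26% × √20 = 19.051%.
ES multiplier = φ(z)/(1−α) = 0.175397/0.1 = 1.754.
ES = 19.051% × 1.754 = 33.415%; on $25,000,000: $8,353,750.

$8,350,000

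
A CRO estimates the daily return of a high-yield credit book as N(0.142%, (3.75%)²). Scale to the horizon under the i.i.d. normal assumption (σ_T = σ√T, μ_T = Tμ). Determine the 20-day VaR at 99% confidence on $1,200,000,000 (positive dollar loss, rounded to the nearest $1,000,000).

At 99%, z = 2.326.
σ_{20d} = 3.75% × √20 = 16.771%; μ_{20d} = 20 × 0.142% = 2.840%.
VaR = −(2.840%) + 2.326 × 16.771% = 36.169%.
On $1,200,000,000: 0.36169 × $1,200,000,000 = $434,028,000.

$434,000,000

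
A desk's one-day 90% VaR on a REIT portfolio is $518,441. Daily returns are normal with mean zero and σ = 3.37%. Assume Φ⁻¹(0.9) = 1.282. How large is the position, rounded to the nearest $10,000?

$12,000,000

VaR as a fraction of value: z·σ = 1.282 × 3.37% = 4.32034%.
Position = $518,441 / 0.0432034 = $12,000,005.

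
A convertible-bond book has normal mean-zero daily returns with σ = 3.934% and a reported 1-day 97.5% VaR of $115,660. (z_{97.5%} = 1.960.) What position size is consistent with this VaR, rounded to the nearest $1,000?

VaR as a fraction of value: z·σ = 1.960 × 3.934% = 7.71064%.
Position = $115,660 / 0.0771064 = $1,500,005.

$1,500,000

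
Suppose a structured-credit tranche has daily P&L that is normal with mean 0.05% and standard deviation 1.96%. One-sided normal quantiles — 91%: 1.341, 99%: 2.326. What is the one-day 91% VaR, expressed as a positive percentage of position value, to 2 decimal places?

2.58%

VaR = −μ + z·σ = −(0.05%) + 1.341 × 1.96% = 2.578%.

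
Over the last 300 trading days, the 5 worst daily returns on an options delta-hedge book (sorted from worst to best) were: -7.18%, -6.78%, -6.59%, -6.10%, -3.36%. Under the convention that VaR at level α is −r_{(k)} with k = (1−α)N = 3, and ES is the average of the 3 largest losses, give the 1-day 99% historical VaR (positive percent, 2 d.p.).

k = 3; the 3rd lowest return is -6.59%, so VaR = 6.59%.

6.59%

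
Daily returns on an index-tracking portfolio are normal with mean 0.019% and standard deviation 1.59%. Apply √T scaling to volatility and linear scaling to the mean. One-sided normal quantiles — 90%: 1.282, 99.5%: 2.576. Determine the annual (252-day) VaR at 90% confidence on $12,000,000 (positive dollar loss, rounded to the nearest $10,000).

σ_{252d} = 1.59% × √252 = 25.240%; μ_{252d} = 252 × 0.019% = 4.788%.
VaR = −(4.788%) + 1.282 × 25.240% = 27.570%.
On $12,000,000: 0.27570 × $12,000,000 = $3,308,400.

$3,310,000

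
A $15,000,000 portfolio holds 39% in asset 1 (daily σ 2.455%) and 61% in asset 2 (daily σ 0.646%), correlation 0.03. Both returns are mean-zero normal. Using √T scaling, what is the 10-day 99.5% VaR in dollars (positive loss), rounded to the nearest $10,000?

σ_p = √(0.39²·2.455² + 0.61²·0.646² + 2·0.03·0.39·0.61·2.455·0.646) = 1.046%.
σ_{10d} = 1.046% × √10 = 3.308%.
z(99.5%) = 2.576.
VaR = 2.576 × 3.308% = 8.521%; on $15,000,000 that is $1,278,150.

$1,280,000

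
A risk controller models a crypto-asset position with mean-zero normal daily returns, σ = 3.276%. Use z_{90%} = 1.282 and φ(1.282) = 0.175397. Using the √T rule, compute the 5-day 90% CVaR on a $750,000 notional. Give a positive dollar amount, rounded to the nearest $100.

σ_{5d} = 3.276% × √5 = 7.325%.
ES multiplier = φ(z)/(1−α) = 0.175397/0.1 = 1.754.
ES = 7.325% × 1.754 = 12.848%; on $750,000: $96,360.

$96,400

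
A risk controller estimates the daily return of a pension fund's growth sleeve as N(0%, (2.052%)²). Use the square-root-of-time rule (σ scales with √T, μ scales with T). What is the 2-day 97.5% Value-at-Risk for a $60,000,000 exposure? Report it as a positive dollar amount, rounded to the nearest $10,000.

$3,410,000

At 97.5%, z = 1.960.
σ_{2d} = 2.052% × √2 = 2.902%.
VaR = 1.960 × 2.902% = 5.688%.
On $60,000,000: 0.05688 × $60,000,000 = $3,412,800.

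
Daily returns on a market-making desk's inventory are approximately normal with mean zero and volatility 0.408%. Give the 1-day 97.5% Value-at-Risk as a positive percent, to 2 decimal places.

At 97.5% one-sided, z = 1.960.
VaR = z·σ = 1.960 × 0.408% = 0.800%.

0.80%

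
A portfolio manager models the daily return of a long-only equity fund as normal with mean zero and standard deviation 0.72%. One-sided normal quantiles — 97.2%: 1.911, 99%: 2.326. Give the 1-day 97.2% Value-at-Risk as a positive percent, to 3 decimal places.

VaR = z·σ = 1.911 × 0.72% = 1.376%.

1.376%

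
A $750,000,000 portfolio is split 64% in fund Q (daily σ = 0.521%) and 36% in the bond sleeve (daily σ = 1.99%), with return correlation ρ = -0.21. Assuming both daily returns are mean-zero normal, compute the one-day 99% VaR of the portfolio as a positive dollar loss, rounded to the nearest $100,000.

σ_p² = 0.64²·0.521² + 0.36²·1.99² + 2·-0.21·0.64·0.36·0.521·1.99 = 0.5241 (%²).
σ_p = √0.5241 = 0.724%.
At 99%, z = 2.326.
VaR = 2.326 × 0.724% = 1.684%; on $750,000,000 that is $12,630,000.

$12,600,000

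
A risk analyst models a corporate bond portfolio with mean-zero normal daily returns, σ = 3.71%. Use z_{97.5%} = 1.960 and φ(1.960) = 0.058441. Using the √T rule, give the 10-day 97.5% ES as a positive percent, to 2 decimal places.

27.43%

σ_{10d} = 3.71% × √10 = 11.732%.
ES multiplier = φ(z)/(1−α) = 0.058441/0.025 = 2.338.
ES = 11.732% × 2.338 = 27.429%.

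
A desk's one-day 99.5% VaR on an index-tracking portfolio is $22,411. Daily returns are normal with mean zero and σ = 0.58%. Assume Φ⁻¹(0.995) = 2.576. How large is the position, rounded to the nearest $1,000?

$1,500,000

VaR as a fraction of value: z·σ = 2.576 × 0.58% = 1.49408%.
Position = $22,411 / 0.0149408 = $1,499,987.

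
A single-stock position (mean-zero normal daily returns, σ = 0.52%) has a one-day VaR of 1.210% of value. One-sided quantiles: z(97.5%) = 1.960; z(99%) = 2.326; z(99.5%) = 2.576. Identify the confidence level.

Implied z = VaR/σ = 1.210 / 0.52 = 2.327.
This matches z(99%) = 2.326.

99%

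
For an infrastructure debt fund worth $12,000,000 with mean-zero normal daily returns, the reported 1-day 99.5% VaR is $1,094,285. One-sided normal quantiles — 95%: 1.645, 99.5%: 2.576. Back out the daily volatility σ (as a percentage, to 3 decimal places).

VaR as a fraction: $1,094,285 / $12,000,000 = 9.119%.
σ = VaR / z = 9.119% / 2.576 = 3.540%.

3.540%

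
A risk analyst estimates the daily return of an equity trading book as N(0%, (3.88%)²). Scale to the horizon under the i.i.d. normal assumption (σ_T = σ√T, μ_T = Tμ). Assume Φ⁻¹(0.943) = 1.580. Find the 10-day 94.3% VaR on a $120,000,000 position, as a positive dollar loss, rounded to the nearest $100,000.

σ_{10d} = 3.88% × √10 = 12.270%.
VaR = 1.580 × 12.270% = 19.387%.
On $120,000,000: 0.19387 × $120,000,000 = $23,264,400.

$23,300,000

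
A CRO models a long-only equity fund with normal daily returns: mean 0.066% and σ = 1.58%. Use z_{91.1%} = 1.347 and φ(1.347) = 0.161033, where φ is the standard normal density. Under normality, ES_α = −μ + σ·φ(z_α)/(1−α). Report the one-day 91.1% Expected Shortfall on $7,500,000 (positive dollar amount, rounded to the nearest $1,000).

$209,000

Tail multiplier: φ(z)/(1−α) = 0.161033 / 0.089 = 1.809.
ES = −(0.066%) + 1.58% × 1.809 = 2.792%.
On $7,500,000: 0.02792 × $7,500,000 = $209,400.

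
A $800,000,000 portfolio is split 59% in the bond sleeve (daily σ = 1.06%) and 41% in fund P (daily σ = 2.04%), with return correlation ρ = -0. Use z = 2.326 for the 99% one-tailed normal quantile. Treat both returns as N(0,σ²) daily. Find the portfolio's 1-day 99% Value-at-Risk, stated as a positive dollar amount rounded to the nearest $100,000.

$19,400,000

σ_p² = 0.59²·1.06² + 0.41²·2.04² + 2·-0·0.59·0.41·1.06·2.04 = 1.0907 (%²).
σ_p = √1.0907 = 1.044%.
VaR = 2.326 × 1.044% = 2.428%; on $800,000,000 that is $19,424,000.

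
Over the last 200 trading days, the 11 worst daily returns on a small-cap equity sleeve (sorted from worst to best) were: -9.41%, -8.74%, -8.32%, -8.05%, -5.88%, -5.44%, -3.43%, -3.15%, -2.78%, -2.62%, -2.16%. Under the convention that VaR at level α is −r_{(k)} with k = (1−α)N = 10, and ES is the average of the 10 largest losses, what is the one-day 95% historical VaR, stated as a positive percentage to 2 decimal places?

k = 10; the 10th lowest return is -2.62%, so VaR = 2.62%.

2.62%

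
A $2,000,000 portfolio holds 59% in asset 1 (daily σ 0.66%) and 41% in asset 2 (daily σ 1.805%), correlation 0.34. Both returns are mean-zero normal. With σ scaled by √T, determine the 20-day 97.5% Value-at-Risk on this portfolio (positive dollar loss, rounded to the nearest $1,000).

$166,000

σ_p = √(0.59²·0.66² + 0.41²·1.805² + 2·0.34·0.59·0.41·0.66·1.805) = 0.946%.
σ_{20d} = 0.946% × √20 = 4.231%.
z(97.5%) = 1.960.
VaR = 1.960 × 4.231% = 8.293%; on $2,000,000 that is $165,860.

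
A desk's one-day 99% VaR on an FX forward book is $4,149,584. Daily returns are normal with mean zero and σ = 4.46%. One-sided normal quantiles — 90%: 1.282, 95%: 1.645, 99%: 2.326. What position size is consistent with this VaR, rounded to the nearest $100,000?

VaR as a fraction of value: z·σ = 2.326 × 4.46% = 10.374%.
Position = $4,149,584 / 0.10374 = $40,000,000.

$40,000,000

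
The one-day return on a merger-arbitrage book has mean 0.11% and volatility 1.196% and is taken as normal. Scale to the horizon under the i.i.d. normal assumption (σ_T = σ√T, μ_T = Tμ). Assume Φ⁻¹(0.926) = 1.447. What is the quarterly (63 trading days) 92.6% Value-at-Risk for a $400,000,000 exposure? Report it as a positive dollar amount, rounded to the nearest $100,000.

$27,200,000

σ_{63d} = 1.196% × √63 = 9.493%; μ_{63d} = 63 × 0.11% = 6.930%.
VaR = −(6.930%) + 1.447 × 9.493% = 6.806%.
On $400,000,000: 0.06806 × $400,000,000 = $27,224,000.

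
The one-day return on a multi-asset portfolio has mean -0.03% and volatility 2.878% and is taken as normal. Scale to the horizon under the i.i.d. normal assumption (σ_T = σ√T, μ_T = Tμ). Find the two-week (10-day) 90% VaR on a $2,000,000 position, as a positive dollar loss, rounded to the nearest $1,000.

$239,000

At 90%, z = 1.282.
σ_{10d} = 2.878% × √10 = 9.101%; μ_{10d} = 10 × -0.03% = -0.300%.
VaR = −(-0.300%) + 1.282 × 9.101% = 11.967%.
On $2,000,000: 0.11967 × $2,000,000 = $239,340.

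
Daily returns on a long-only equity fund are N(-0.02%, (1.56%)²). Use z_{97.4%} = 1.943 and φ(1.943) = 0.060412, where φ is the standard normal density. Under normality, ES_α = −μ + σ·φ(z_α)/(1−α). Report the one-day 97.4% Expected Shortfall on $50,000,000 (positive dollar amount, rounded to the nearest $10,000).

$1,820,000

Tail multiplier: φ(z)/(1−α) = 0.060412 / 0.026 = 2.324.
ES = −(-0.02%) + 1.56% × 2.324 = 3.645%.
On $50,000,000: 0.03645 × $50,000,000 = $1,822,500.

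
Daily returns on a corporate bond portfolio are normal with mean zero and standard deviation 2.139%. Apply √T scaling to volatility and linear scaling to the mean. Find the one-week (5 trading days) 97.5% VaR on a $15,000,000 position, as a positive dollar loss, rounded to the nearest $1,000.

At 97.5%, z = 1.960.
σ_{5d} = 2.139% × √5 = 4.783%.
VaR = 1.960 × 4.783% = 9.375%.
On $15,000,000: 0.09375 × $15,000,000 = $1,406,250.

$1,406,000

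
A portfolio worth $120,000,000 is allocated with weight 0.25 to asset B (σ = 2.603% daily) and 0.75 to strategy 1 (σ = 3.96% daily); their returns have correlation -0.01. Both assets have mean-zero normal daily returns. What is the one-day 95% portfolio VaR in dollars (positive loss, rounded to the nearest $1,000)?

$5,989,000

σ_p² = 0.25²·2.603² + 0.75²·3.96² + 2·-0.01·0.25·0.75·2.603·3.96 = 9.2057 (%²).
σ_p = √9.2057 = 3.034%.
At 95%, z = 1.645.
VaR = 1.645 × 3.034% = 4.991%; on $120,000,000 that is $5,989,200.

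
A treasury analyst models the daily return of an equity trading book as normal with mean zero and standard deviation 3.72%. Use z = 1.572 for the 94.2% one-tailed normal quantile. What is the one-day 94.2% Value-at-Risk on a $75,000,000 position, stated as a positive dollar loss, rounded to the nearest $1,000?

VaR = z·σ = 1.572 × 3.72% = 5.848%.
On $75,000,000: 0.05848 × $75,000,000 = $4,386,000.

$4,386,000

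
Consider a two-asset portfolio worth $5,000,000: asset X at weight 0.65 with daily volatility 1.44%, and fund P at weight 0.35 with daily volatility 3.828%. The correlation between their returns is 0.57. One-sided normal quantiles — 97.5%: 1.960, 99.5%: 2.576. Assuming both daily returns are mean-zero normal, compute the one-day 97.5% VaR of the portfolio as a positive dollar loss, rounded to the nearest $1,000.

σ_p² = 0.65²·1.44² + 0.35²·3.828² + 2·0.57·0.65·0.35·1.44·3.828 = 4.1008 (%²).
σ_p = √4.1008 = 2.025%.
VaR = 1.960 × 2.025% = 3.969%; on $5,000,000 that is $198,450.

$198,000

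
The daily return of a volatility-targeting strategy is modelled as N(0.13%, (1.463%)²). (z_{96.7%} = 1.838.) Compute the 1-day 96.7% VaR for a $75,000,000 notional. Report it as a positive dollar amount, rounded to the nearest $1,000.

VaR = −μ + z·σ = −(0.13%) + 1.838 × 1.463% = 2.559%.
On $75,000,000: 0.02559 × $75,000,000 = $1,919,250.

$1,919,000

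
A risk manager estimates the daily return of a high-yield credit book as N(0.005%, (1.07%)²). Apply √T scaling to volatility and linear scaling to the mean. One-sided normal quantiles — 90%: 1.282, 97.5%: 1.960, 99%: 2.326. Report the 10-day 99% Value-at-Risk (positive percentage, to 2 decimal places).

σ_{10d} = 1.07% × √10 = 3.384%; μ_{10d} = 10 × 0.005% = 0.050%.
VaR = −(0.050%) + 2.326 × 3.384% = 7.821%.

7.82%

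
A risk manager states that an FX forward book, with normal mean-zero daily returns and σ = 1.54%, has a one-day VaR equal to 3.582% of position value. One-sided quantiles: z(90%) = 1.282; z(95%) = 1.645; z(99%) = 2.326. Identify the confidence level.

Implied z = VaR/σ = 3.582 / 1.54 = 2.326.
This matches z(99%) = 2.326.

99%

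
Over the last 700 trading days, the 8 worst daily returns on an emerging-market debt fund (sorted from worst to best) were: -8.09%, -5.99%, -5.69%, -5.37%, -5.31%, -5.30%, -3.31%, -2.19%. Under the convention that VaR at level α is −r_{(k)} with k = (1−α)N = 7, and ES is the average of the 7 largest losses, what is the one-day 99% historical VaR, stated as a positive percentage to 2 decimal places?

3.31%

k = 7; the 7th lowest return is -3.31%, so VaR = 3.31%.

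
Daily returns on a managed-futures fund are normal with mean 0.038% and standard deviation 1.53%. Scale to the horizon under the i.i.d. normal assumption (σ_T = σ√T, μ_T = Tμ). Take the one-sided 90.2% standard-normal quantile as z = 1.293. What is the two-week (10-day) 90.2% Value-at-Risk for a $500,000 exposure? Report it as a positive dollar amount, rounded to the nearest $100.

$29,400

σ_{10d} = 1.53% × √10 = 4.838%; μ_{10d} = 10 × 0.038% = 0.380%.
VaR = −(0.380%) + 1.293 × 4.838% = 5.876%.
On $500,000: 0.05876 × $500,000 = $29,380.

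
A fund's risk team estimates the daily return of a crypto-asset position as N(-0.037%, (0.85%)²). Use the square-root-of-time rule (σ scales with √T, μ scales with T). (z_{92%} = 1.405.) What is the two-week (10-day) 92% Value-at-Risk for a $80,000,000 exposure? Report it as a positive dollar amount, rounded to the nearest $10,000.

σ_{10d} = 0.85% × √10 = 2.688%; μ_{10d} = 10 × -0.037% = -0.370%.
VaR = −(-0.370%) + 1.405 × 2.688% = 4.147%.
On $80,000,000: 0.04147 × $80,000,000 = $3,317,600.

$3,320,000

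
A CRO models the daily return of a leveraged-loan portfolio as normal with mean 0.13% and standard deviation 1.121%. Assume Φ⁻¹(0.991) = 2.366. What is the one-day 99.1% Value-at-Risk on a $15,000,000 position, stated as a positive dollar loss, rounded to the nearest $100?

$378,300

VaR = −μ + z·σ = −(0.13%) + 2.366 × 1.121% = 2.522%.
On $15,000,000: 0.02522 × $15,000,000 = $378,300.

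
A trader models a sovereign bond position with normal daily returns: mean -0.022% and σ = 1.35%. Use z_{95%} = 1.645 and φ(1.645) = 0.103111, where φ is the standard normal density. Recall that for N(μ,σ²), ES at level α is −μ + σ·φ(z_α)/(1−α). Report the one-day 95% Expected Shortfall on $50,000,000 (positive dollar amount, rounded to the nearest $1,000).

$1,403,000

Tail multiplier: φ(z)/(1−α) = 0.103111 / 0.05 = 2.062.
ES = −(-0.022%) + 1.35% × 2.062 = 2.806%.
On $50,000,000: 0.02806 × $50,000,000 = $1,403,000.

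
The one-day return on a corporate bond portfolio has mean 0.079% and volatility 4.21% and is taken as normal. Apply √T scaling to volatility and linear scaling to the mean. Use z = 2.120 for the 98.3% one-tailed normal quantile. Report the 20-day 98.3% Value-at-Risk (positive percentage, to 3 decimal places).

σ_{20d} = 4.21% × √20 = 18.828%; μ_{20d} = 20 × 0.079% = 1.580%.
VaR = −(1.580%) + 2.120 × 18.828% = 38.335%.

38.335%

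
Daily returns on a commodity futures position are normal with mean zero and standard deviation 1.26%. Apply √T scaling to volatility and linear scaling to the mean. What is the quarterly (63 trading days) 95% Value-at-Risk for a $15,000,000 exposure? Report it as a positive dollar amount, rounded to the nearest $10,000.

At 95%, z = 1.645.
σ_{63d} = 1.26% × √63 = 10.001%.
VaR = 1.645 × 10.001% = 16.452%.
On $15,000,000: 0.16452 × $15,000,000 = $2,467,800.

$2,470,000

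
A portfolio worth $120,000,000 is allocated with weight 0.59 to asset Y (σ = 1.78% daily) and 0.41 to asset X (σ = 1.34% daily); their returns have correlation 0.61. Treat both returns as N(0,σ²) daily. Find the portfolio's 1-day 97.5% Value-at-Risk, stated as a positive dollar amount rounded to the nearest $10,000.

$3,420,000

σ_p² = 0.59²·1.78² + 0.41²·1.34² + 2·0.61·0.59·0.41·1.78·1.34 = 2.1087 (%²).
σ_p = √2.1087 = 1.452%.
At 97.5%, z = 1.960.
VaR = 1.960 × 1.452% = 2.846%; on $120,000,000 that is $3,415,200.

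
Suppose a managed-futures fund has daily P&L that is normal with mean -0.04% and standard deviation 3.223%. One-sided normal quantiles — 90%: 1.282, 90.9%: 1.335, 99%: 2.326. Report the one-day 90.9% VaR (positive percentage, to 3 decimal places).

VaR = −μ + z·σ = −(-0.04%) + 1.335 × 3.223% = 4.343%.

4.343%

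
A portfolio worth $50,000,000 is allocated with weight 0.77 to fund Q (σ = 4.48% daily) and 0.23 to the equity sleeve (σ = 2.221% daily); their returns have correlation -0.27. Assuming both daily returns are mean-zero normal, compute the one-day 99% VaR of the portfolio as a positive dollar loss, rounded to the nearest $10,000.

σ_p² = 0.77²·4.48² + 0.23²·2.221² + 2·-0.27·0.77·0.23·4.48·2.221 = 11.2091 (%²).
σ_p = √11.2091 = 3.348%.
At 99%, z = 2.326.
VaR = 2.326 × 3.348% = 7.787%; on $50,000,000 that is $3,893,500.

$3,890,000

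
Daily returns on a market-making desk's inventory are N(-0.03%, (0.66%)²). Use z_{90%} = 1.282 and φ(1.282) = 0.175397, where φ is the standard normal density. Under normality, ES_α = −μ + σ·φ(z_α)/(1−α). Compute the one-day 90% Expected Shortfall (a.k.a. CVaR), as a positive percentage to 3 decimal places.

Tail multiplier: φ(z)/(1−α) = 0.175397 / 0.1 = 1.754.
ES = −(-0.03%) + 0.66% × 1.754 = 1.188%.

1.188%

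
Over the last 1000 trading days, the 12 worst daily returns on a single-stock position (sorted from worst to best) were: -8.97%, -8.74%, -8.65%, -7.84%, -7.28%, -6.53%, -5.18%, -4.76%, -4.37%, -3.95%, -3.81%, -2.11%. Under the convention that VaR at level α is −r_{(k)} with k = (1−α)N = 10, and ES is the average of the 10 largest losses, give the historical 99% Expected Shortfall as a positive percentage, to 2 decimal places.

The 10 worst returns sum to -66.27%.
ES = −(-66.27%) / 10 = 6.627% ≈ 6.63%.

6.63%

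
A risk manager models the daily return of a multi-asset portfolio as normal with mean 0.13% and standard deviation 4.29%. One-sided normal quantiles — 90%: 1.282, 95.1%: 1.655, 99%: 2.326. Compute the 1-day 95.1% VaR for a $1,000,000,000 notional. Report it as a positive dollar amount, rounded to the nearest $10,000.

VaR = −μ + z·σ = −(0.13%) + 1.655 × 4.29% = 6.970%.
On $1,000,000,000: 0.06970 × $1,000,000,000 = $69,700,000.

$69,700,000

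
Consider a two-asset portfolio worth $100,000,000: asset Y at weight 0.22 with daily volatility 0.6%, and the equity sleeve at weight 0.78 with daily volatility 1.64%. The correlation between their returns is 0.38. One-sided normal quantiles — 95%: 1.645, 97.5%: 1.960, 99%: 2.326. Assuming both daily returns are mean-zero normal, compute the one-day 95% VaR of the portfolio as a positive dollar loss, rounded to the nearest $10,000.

$2,200,000

σ_p² = 0.22²·0.6² + 0.78²·1.64² + 2·0.38·0.22·0.78·0.6·1.64 = 1.7821 (%²).
σ_p = √1.7821 = 1.335%.
VaR = 1.645 × 1.335% = 2.196%; on $100,000,000 that is $2,196,000.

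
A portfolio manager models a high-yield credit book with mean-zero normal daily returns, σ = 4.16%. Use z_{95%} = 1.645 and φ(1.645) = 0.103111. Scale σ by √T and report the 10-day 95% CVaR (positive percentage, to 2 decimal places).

σ_{10d} = 4.16% × √10 = 13.155%.
ES multiplier = φ(z)/(1−α) = 0.103111/0.05 = 2.062.
ES = 13.155% × 2.062 = 27.126%.

27.13%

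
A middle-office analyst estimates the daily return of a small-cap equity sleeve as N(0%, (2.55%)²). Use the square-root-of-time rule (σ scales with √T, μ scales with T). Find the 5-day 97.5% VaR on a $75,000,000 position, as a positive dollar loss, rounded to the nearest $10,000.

$8,380,000

At 97.5%, z = 1.960.
σ_{5d} = 2.55% × √5 = 5.702%.
VaR = 1.960 × 5.702% = 11.176%.
On $75,000,000: 0.11176 × $75,000,000 = $8,382,000.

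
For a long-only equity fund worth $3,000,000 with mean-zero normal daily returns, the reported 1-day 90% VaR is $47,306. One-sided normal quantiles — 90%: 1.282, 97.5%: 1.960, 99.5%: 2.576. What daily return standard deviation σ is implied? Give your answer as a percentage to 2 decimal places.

VaR as a fraction: $47,306 / $3,000,000 = 1.577%.
σ = VaR / z = 1.577% / 1.282 = 1.230%.

1.23%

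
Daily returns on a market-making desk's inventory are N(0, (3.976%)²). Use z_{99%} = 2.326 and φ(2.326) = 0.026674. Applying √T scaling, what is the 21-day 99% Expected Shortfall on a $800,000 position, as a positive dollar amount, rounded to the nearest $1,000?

$389,000

σ_{21d} = 3.976% × √21 = 18.220%.
ES multiplier = φ(z)/(1−α) = 0.026674/0.01 = 2.667.
ES = 18.220% × 2.667 = 48.593%; on $800,000: $388,744.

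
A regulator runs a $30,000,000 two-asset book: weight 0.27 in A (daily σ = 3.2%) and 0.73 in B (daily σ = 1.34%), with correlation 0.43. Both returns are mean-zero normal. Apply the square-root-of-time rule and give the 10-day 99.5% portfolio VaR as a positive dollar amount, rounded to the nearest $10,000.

σ_p = √(0.27²·3.2² + 0.73²·1.34² + 2·0.43·0.27·0.73·3.2·1.34) = 1.559%.
σ_{10d} = 1.559% × √10 = 4.930%.
z(99.5%) = 2.576.
VaR = 2.576 × 4.930% = 12.700%; on $30,000,000 that is $3,810,000.

$3,810,000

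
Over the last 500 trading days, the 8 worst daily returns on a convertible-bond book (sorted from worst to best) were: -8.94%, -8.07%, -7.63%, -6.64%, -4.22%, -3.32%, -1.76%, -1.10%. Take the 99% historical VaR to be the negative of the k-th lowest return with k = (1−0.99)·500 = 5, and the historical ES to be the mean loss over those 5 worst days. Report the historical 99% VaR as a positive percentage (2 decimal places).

k = 5; the 5th lowest return is -4.22%, so VaR = 4.22%.

4.22%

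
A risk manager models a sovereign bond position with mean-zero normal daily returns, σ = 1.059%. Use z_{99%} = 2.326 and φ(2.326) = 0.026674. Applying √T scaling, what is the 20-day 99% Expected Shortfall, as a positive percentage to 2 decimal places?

σ_{20d} = 1.059% × √20 = 4.736%.
ES multiplier = φ(z)/(1−α) = 0.026674/0.01 = 2.667.
ES = 4.736% × 2.667 = 12.631%.

12.63%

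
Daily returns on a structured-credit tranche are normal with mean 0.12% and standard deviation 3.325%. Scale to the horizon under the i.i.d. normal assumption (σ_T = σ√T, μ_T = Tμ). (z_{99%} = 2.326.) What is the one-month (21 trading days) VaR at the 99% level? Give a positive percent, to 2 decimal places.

32.92%

σ_{21d} = 3.325% × √21 = 15.237%; μ_{21d} = 21 × 0.12% = 2.520%.
VaR = −(2.520%) + 2.326 × 15.237% = 32.921%.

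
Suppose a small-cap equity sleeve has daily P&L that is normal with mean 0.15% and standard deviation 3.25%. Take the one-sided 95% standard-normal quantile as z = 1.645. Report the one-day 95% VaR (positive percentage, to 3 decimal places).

VaR = −μ + z·σ = −(0.15%) + 1.645 × 3.25% = 5.196%.

5.196%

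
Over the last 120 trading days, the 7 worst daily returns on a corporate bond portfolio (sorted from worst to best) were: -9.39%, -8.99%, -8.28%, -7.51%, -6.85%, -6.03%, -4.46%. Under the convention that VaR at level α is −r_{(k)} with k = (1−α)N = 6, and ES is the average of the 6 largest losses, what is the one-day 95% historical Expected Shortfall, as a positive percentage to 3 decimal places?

7.842%

The 6 worst returns sum to -47.05%.
ES = −(-47.05%) / 6 = 7.8416…% ≈ 7.842%.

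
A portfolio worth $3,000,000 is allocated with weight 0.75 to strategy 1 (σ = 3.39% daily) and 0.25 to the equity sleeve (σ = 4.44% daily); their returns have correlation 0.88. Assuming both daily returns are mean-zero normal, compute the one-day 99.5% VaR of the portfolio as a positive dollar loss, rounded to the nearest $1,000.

$275,000

σ_p² = 0.75²·3.39² + 0.25²·4.44² + 2·0.88·0.75·0.25·3.39·4.44 = 12.6634 (%²).
σ_p = √12.6634 = 3.559%.
At 99.5%, z = 2.576.
VaR = 2.576 × 3.559% = 9.168%; on $3,000,000 that is $275,040.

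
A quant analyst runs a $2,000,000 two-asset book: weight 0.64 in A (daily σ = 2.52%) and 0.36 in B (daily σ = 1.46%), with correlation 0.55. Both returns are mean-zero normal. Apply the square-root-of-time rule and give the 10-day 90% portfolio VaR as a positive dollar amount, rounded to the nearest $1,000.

$158,000

σ_p = √(0.64²·2.52² + 0.36²·1.46² + 2·0.55·0.64·0.36·2.52·1.46) = 1.952%.
σ_{10d} = 1.952% × √10 = 6.173%.
z(90%) = 1.282.
VaR = 1.282 × 6.173% = 7.914%; on $2,000,000 that is $158,280.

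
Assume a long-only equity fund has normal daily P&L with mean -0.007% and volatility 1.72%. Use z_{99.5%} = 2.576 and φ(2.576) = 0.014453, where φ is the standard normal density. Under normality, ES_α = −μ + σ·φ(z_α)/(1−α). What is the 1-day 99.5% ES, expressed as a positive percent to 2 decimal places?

4.98%

Tail multiplier: φ(z)/(1−α) = 0.014453 / 0.005 = 2.891.
ES = −(-0.007%) + 1.72% × 2.891 = 4.980%.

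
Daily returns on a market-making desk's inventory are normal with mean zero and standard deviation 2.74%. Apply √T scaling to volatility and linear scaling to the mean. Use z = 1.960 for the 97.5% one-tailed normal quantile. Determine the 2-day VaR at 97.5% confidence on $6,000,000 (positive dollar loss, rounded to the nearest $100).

$455,700

σ_{2d} = 2.74% × √2 = 3.875%.
VaR = 1.960 × 3.875% = 7.595%.
On $6,000,000: 0.07595 × $6,000,000 = $455,700.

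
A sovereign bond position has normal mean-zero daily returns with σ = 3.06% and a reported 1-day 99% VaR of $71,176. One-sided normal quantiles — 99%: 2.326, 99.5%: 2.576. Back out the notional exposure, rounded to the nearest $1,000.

VaR as a fraction of value: z·σ = 2.326 × 3.06% = 7.11756%.
Position = $71,176 / 0.0711756 = $1,000,006.

$1,000,000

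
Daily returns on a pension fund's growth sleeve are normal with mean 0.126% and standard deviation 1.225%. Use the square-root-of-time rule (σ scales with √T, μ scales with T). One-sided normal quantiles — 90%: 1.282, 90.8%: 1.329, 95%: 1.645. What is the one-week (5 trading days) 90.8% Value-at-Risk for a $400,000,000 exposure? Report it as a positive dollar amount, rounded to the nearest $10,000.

σ_{5d} = 1.225% × √5 = 2.739%; μ_{5d} = 5 × 0.126% = 0.630%.
VaR = −(0.630%) + 1.329 × 2.739% = 3.010%.
On $400,000,000: 0.03010 × $400,000,000 = $12,040,000.

$12,040,000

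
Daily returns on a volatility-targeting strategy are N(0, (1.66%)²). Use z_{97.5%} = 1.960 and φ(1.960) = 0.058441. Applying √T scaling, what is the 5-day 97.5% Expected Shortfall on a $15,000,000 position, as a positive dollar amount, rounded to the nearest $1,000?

$1,302,000

σ_{5d} = 1.66% × √5 = 3.712%.
ES multiplier = φ(z)/(1−α) = 0.058441/0.025 = 2.338.
ES = 3.712% × 2.338 = 8.679%; on $15,000,000: $1,301,850.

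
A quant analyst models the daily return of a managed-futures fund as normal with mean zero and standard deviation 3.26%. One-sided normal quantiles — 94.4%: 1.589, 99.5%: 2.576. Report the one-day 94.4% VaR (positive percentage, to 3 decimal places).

5.180%

VaR = z·σ = 1.589 × 3.26% = 5.180%.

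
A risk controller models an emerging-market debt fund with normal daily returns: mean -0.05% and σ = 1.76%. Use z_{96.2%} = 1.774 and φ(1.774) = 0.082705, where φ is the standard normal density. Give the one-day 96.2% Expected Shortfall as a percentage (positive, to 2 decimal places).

Tail multiplier: φ(z)/(1−α) = 0.082705 / 0.038 = 2.176.
ES = −(-0.05%) + 1.76% × 2.176 = 3.880%.

3.88%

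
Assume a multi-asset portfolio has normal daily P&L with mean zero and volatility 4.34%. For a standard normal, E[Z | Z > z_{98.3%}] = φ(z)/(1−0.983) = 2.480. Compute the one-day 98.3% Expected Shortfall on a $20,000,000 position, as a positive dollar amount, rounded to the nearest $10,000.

$2,150,000

ES = 4.34% × 2.480 = 10.763%.
On $20,000,000: 0.10763 × $20,000,000 = $2,152,600.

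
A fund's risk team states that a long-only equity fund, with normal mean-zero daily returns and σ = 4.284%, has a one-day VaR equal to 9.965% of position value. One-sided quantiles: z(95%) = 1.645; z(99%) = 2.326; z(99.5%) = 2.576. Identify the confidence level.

99%

Implied z = VaR/σ = 9.965 / 4.284 = 2.326.
This matches z(99%) = 2.326.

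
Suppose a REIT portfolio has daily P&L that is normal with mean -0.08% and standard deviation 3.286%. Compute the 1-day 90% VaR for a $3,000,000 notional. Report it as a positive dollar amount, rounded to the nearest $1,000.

At 90% one-sided, z = 1.282.
VaR = −μ + z·σ = −(-0.08%) + 1.282 × 3.286% = 4.293%.
On $3,000,000: 0.04293 × $3,000,000 = $128,790.

$129,000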